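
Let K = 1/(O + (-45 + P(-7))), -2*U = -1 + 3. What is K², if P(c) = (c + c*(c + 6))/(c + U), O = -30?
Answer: 1/5625 ≈ 0.00017778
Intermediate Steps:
U = -1 (U = -(-1 + 3)/2 = -½*2 = -1)
P(c) = (c + c*(6 + c))/(-1 + c) (P(c) = (c + c*(c + 6))/(c - 1) = (c + c*(6 + c))/(-1 + c))
K = -1/75 (K = 1/(-30 + (-45 - 7*(7 - 7)/(-1 - 7))) = 1/(-30 + (-45 - 7*0/(-8))) = 1/(-30 + (-45 - 7*(-⅛)*0)) = 1/(-30 + (-45 + 0)) = 1/(-30 - 45) = 1/(-75) = -1/75 ≈ -0.013333)
K² = (-1/75)² = 1/5625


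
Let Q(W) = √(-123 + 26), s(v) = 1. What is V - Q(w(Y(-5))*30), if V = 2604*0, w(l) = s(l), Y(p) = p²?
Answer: -I*√97 ≈ -9.8489*I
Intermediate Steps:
w(l) = 1
Q(W) = I*√97 (Q(W) = √(-97) = I*√97)
V = 0
V - Q(w(Y(-5))*30) = 0 - I*√97 = -I*√97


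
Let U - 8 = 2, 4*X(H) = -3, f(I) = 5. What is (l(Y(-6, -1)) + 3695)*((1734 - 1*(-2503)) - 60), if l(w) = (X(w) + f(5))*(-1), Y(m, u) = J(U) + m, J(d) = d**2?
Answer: 61665051/4 ≈ 1.5416e+7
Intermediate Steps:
X(H) = -3/4 (X(H) = (1/4)*(-3) = -3/4)
U = 10 (U = 8 + 2 = 10)
Y(m, u) = 100 + m (Y(m, u) = 10**2 + m = 100 + m)
l(w) = -17/4 (l(w) = (-3/4 + 5)*(-1) = (17/4)*(-1) = -17/4)
(l(Y(-6, -1)) + 3695)*((1734 - 1*(-2503)) - 60) = (-17/4 + 3695)*((1734 - 1*(-2503)) - 60) = 14763*((1734 + 2503) - 60)/4 = 14763*(4237 - 60)/4 = (14763/4)*4177 = 61665051/4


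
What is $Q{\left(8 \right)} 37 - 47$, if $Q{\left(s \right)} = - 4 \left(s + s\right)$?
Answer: $-2415$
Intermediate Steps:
$Q{\left(s \right)} = - 8 s$ ($Q{\left(s \right)} = - 4 \cdot 2 s = - 8 s$)
$Q{\left(8 \right)} 37 - 47 = \left(-8\right) 8 \cdot 37 - 47 = \left(-64\right) 37 - 47 = -2368 - 47 = -2415$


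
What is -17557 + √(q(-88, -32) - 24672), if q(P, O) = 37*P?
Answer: -17557 + 2*I*√6982 ≈ -17557.0 + 167.12*I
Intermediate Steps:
-17557 + √(q(-88, -32) - 24672) = -17557 + √(37*(-88) - 24672) = -17557 + √(-3256 - 24672) = -17557 + √(-27928) = -17557 + 2*I*√6982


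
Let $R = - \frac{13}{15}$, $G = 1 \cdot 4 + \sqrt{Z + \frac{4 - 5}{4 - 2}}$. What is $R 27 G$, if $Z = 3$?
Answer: $- \frac{468}{5} - \frac{117 \sqrt{10}}{10} \approx -130.6$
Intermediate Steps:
$G = 4 + \frac{\sqrt{10}}{2}$ ($G = 1 \cdot 4 + \sqrt{3 + \frac{4 - 5}{4 - 2}} = 4 + \sqrt{3 - \frac{1}{2}} = 4 + \sqrt{\frac{5}{2}} = 4 + \frac{\sqrt{10}}{2} \approx 5.5811$)
$R = - \frac{13}{15}$ ($R = \left(-13\right) \frac{1}{15} = - \frac{13}{15} \approx -0.86667$)
$R 27 G = \left(- \frac{13}{15}\right) 27 \left(4 + \frac{\sqrt{10}}{2}\right) = - \frac{117 \left(4 + \frac{\sqrt{10}}{2}\right)}{5} = - \frac{468}{5} - \frac{117 \sqrt{10}}{10}$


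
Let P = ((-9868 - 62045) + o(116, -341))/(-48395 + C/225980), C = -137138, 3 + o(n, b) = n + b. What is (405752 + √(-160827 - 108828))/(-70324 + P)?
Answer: -369790174474748/64089820879161 - 1822739873*I*√269655/128179641758322 ≈ -5.7699 - 0.0073843*I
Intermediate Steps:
o(n, b) = -3 + b + n (o(n, b) = -3 + (n + b) = -3 + (b + n) = -3 + b + n)
P = 2717070530/1822739873 (P = ((-9868 - 62045) + (-3 - 341 + 116))/(-48395 - 137138/225980) = (-71913 - 228)/(-48395 - 137138*1/225980) = -72141/(-48395 - 68569/112990) = -72141/(-5468219619/112990) = -72141*(-112990/5468219619) = 2717070530/1822739873 ≈ 1.4907)
(405752 + √(-160827 - 108828))/(-70324 + P) = (405752 + √(-160827 - 108828))/(-70324 + 2717070530/1822739873) = (405752 + √(-269655))/(-128179641758322/1822739873) = (405752 + I*√269655)*(-1822739873/128179641758322) = -369790174474748/64089820879161 - 1822739873*I*√269655/128179641758322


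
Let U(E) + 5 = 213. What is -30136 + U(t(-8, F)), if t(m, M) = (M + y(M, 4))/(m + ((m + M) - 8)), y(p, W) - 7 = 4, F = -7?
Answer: -29928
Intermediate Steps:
y(p, W) = 11 (y(p, W) = 7 + 4 = 11)
t(m, M) = (11 + M)/(-8 + M + 2*m) (t(m, M) = (M + 11)/(m + ((m + M) - 8)) = (11 + M)/(m + ((M + m) - 8)) = (11 + M)/(m + (-8 + M + m)) = (11 + M)/(-8 + M + 2*m))
U(E) = 208 (U(E) = -5 + 213 = 208)
-30136 + U(t(-8, F)) = -30136 + 208 = -29928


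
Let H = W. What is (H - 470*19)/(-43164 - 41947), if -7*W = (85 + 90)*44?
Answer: 10030/85111 ≈ 0.11785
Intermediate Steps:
W = -1100 (W = -(85 + 90)*44/7 = -25*44 = -1/7*7700 = -1100)
H = -1100
(H - 470*19)/(-43164 - 41947) = (-1100 - 470*19)/(-43164 - 41947) = (-1100 - 8930)/(-85111) = -10030*(-1/85111) = 10030/85111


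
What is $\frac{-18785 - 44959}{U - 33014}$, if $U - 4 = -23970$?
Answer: $\frac{15936}{14245} \approx 1.1187$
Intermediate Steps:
$U = -23966$ ($U = 4 - 23970 = -23966$)
$\frac{-18785 - 44959}{U - 33014} = \frac{-18785 - 44959}{-23966 - 33014} = - \frac{63744}{-56980} = \left(-63744\right) \left(- \frac{1}{56980}\right) = \frac{15936}{14245}$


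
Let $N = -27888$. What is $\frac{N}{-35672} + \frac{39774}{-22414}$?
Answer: $- \frac{1012419}{1019837} \approx -0.99273$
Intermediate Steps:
$\frac{N}{-35672} + \frac{39774}{-22414} = - \frac{27888}{-35672} + \frac{39774}{-22414} = \left(-27888\right) \left(- \frac{1}{35672}\right) + 39774 \left(- \frac{1}{22414}\right) = \frac{498}{637} - \frac{2841}{1601} = - \frac{1012419}{1019837}$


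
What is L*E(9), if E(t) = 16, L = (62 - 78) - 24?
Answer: -640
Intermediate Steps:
L = -40 (L = -16 - 24 = -40)
L*E(9) = -40*16 = -640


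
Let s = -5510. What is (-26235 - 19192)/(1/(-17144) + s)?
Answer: 778800488/94463441 ≈ 8.2445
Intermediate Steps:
(-26235 - 19192)/(1/(-17144) + s) = (-26235 - 19192)/(1/(-17144) - 5510) = -45427/(-1/17144 - 5510) = -45427/(-94463441/17144) = -45427*(-17144/94463441) = 778800488/94463441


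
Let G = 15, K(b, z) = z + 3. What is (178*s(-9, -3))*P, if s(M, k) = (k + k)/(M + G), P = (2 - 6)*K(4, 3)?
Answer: 4272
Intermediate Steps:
K(b, z) = 3 + z
P = -24 (P = (2 - 6)*(3 + 3) = -4*6 = -24)
s(M, k) = 2*k/(15 + M) (s(M, k) = (k + k)/(M + 15) = (2*k)/(15 + M) = 2*k/(15 + M))
(178*s(-9, -3))*P = (178*(2*(-3)/(15 - 9)))*(-24) = (178*(2*(-3)/6))*(-24) = (178*(2*(-3)*(⅙)))*(-24) = (178*(-1))*(-24) = -178*(-24) = 4272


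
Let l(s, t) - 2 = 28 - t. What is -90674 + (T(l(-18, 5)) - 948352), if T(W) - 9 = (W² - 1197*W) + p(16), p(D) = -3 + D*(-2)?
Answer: -1068352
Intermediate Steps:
p(D) = -3 - 2*D
l(s, t) = 30 - t (l(s, t) = 2 + (28 - t) = 30 - t)
T(W) = -26 + W² - 1197*W (T(W) = 9 + ((W² - 1197*W) + (-3 - 2*16)) = 9 + ((W² - 1197*W) + (-3 - 32)) = 9 + ((W² - 1197*W) - 35) = 9 + (-35 + W² - 1197*W) = -26 + W² - 1197*W)
-90674 + (T(l(-18, 5)) - 948352) = -90674 + ((-26 + (30 - 1*5)² - 1197*(30 - 1*5)) - 948352) = -90674 + ((-26 + (30 - 5)² - 1197*(30 - 5)) - 948352) = -90674 + ((-26 + 25² - 1197*25) - 948352) = -90674 + ((-26 + 625 - 29925) - 948352) = -90674 + (-29326 - 948352) = -90674 - 977678 = -1068352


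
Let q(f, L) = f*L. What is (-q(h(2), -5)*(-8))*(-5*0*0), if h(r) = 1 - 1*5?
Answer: 0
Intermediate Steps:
h(r) = -4 (h(r) = 1 - 5 = -4)
q(f, L) = L*f
(-q(h(2), -5)*(-8))*(-5*0*0) = (-(-5)*(-4)*(-8))*(-5*0*0) = (-1*20*(-8))*(0*0) = -20*(-8)*0 = 160*0 = 0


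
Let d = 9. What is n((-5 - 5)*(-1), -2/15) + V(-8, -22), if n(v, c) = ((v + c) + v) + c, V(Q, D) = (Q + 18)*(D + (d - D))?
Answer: 1646/15 ≈ 109.73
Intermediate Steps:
V(Q, D) = 162 + 9*Q (V(Q, D) = (Q + 18)*(D + (9 - D)) = (18 + Q)*9 = 162 + 9*Q)
n(v, c) = 2*c + 2*v (n(v, c) = ((c + v) + v) + c = (c + 2*v) + c = 2*c + 2*v)
n((-5 - 5)*(-1), -2/15) + V(-8, -22) = (2*(-2/15) + 2*((-5 - 5)*(-1))) + (162 + 9*(-8)) = (2*(-2*1/15) + 2*(-10*(-1))) + (162 - 72) = (2*(-2/15) + 2*10) + 90 = (-4/15 + 20) + 90 = 296/15 + 90 = 1646/15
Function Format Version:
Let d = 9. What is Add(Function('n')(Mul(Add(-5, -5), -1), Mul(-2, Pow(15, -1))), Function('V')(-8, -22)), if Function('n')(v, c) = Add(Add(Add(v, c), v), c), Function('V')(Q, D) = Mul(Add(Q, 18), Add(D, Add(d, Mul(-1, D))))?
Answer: Rational(1646, 15) ≈ 109.73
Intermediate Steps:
Function('V')(Q, D) = Add(162, Mul(9, Q)) (Function('V')(Q, D) = Mul(Add(Q, 18), Add(D, Add(9, Mul(-1, D)))) = Mul(Add(18, Q), 9) = Add(162, Mul(9, Q)))
Function('n')(v, c) = Add(Mul(2, c), Mul(2, v)) (Function('n')(v, c) = Add(Add(Add(c, v), v), c) = Add(Add(c, Mul(2, v)), c) = Add(Mul(2, c), Mul(2, v)))
Add(Function('n')(Mul(Add(-5, -5), -1), Mul(-2, Pow(15, -1))), Function('V')(-8, -22)) = Add(Add(Mul(2, Mul(-2, Pow(15, -1))), Mul(2, Mul(Add(-5, -5), -1))), Add(162, Mul(9, -8))) = Add(Add(Mul(2, Mul(-2, Rational(1, 15))), Mul(2, Mul(-10, -1))), Add(162, -72)) = Add(Add(Mul(2, Rational(-2, 15)), Mul(2, 10)), 90) = Add(Add(Rational(-4, 15), 20), 90) = Add(Rational(296, 15), 90) = Rational(1646, 15)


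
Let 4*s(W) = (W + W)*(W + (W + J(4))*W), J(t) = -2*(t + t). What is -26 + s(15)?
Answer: -26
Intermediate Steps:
J(t) = -4*t
s(W) = W*(W + W*(-16 + W))/2 (s(W) = ((W + W)*(W + (W - 4*4)*W))/4 = ((2*W)*(W + (W - 16)*W))/4 = ((2*W)*(W + (-16 + W)*W))/4 = ((2*W)*(W + W*(-16 + W)))/4 = (2*W*(W + W*(-16 + W)))/4 = W*(W + W*(-16 + W))/2)
-26 + s(15) = -26 + (½)*15²*(-15 + 15) = -26 + (½)*225*0 = -26 + 0 = -26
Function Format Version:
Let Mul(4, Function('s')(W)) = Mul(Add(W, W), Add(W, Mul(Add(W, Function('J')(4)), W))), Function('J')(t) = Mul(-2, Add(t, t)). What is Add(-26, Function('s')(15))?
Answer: -26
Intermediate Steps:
Function('J')(t) = Mul(-4, t) (Function('J')(t) = Mul(-2, Mul(2, t)) = Mul(-4, t))
Function('s')(W) = Mul(Rational(1, 2), W, Add(W, Mul(W, Add(-16, W)))) (Function('s')(W) = Mul(Rational(1, 4), Mul(Add(W, W), Add(W, Mul(Add(W, Mul(-4, 4)), W)))) = Mul(Rational(1, 4), Mul(Mul(2, W), Add(W, Mul(Add(W, -16), W)))) = Mul(Rational(1, 4), Mul(Mul(2, W), Add(W, Mul(Add(-16, W), W)))) = Mul(Rational(1, 4), Mul(Mul(2, W), Add(W, Mul(W, Add(-16, W))))) = Mul(Rational(1, 4), Mul(2, W, Add(W, Mul(W, Add(-16, W))))) = Mul(Rational(1, 2), W, Add(W, Mul(W, Add(-16, W)))))
Add(-26, Function('s')(15)) = Add(-26, Mul(Rational(1, 2), Pow(15, 2), Add(-15, 15))) = Add(-26, Mul(Rational(1, 2), 225, 0)) = Add(-26, 0) = -26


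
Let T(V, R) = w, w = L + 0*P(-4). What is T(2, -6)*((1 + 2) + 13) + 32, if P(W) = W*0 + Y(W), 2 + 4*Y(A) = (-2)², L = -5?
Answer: -48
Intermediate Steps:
Y(A) = ½ (Y(A) = -½ + (¼)*(-2)² = -½ + (¼)*4 = -½ + 1 = ½)
P(W) = ½ (P(W) = W*0 + ½ = 0 + ½ = ½)
w = -5 (w = -5 + 0*(½) = -5 + 0 = -5)
T(V, R) = -5
T(2, -6)*((1 + 2) + 13) + 32 = -5*((1 + 2) + 13) + 32 = -5*(3 + 13) + 32 = -5*16 + 32 = -80 + 32 = -48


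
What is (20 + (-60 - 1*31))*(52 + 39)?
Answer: -6461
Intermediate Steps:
(20 + (-60 - 1*31))*(52 + 39) = (20 + (-60 - 31))*91 = (20 - 91)*91 = -71*91 = -6461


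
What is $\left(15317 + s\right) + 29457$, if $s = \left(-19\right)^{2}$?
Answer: $45135$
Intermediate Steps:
$s = 361$
$\left(15317 + s\right) + 29457 = \left(15317 + 361\right) + 29457 = 15678 + 29457 = 45135$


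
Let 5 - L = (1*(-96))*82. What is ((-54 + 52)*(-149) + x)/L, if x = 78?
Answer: 376/7877 ≈ 0.047734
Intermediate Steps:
L = 7877 (L = 5 - 1*(-96)*82 = 5 - (-96)*82 = 5 - 1*(-7872) = 5 + 7872 = 7877)
((-54 + 52)*(-149) + x)/L = ((-54 + 52)*(-149) + 78)/7877 = (-2*(-149) + 78)*(1/7877) = (298 + 78)*(1/7877) = 376*(1/7877) = 376/7877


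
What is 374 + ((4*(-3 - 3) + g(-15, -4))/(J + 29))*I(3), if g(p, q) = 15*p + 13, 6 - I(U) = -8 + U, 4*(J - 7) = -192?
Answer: 1771/3 ≈ 590.33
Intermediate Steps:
J = -41 (J = 7 + (¼)*(-192) = 7 - 48 = -41)
I(U) = 14 - U (I(U) = 6 - (-8 + U) = 6 + (8 - U) = 14 - U)
g(p, q) = 13 + 15*p
374 + ((4*(-3 - 3) + g(-15, -4))/(J + 29))*I(3) = 374 + ((4*(-3 - 3) + (13 + 15*(-15)))/(-41 + 29))*(14 - 1*3) = 374 + ((4*(-6) + (13 - 225))/(-12))*(14 - 3) = 374 + ((-24 - 212)*(-1/12))*11 = 374 - 236*(-1/12)*11 = 374 + (59/3)*11 = 374 + 649/3 = 1771/3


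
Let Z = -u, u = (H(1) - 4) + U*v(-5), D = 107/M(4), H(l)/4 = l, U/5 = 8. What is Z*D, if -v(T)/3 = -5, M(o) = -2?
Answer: 32100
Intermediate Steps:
U = 40 (U = 5*8 = 40)
v(T) = 15 (v(T) = -3*(-5) = 15)
H(l) = 4*l
D = -107/2 (D = 107/(-2) = 107*(-½) = -107/2 ≈ -53.500)
u = 600 (u = (4*1 - 4) + 40*15 = (4 - 4) + 600 = 0 + 600 = 600)
Z = -600 (Z = -1*600 = -600)
Z*D = -600*(-107/2) = 32100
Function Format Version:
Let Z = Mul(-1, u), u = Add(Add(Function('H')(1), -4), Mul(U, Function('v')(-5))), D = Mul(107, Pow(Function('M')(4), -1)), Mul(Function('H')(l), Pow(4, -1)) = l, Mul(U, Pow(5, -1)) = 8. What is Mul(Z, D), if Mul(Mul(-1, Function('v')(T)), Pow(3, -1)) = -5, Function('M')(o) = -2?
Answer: 32100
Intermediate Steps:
U = 40 (U = Mul(5, 8) = 40)
Function('v')(T) = 15 (Function('v')(T) = Mul(-3, -5) = 15)
Function('H')(l) = Mul(4, l)
D = Rational(-107, 2) (D = Mul(107, Pow(-2, -1)) = Mul(107, Rational(-1, 2)) = Rational(-107, 2) ≈ -53.500)
u = 600 (u = Add(Add(Mul(4, 1), -4), Mul(40, 15)) = Add(Add(4, -4), 600) = Add(0, 600) = 600)
Z = -600 (Z = Mul(-1, 600) = -600)
Mul(Z, D) = Mul(-600, Rational(-107, 2)) = 32100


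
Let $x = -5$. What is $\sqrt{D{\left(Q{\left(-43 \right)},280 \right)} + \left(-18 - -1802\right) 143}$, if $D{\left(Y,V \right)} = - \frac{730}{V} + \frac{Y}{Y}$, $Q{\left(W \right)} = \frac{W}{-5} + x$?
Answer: $\frac{\sqrt{50001637}}{14} \approx 505.08$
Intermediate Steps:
$Q{\left(W \right)} = -5 - \frac{W}{5}$ ($Q{\left(W \right)} = \frac{W}{-5} - 5 = - \frac{W}{5} - 5 = -5 - \frac{W}{5}$)
$D{\left(Y,V \right)} = 1 - \frac{730}{V}$ ($D{\left(Y,V \right)} = - \frac{730}{V} + 1 = 1 - \frac{730}{V}$)
$\sqrt{D{\left(Q{\left(-43 \right)},280 \right)} + \left(-18 - -1802\right) 143} = \sqrt{\frac{-730 + 280}{280} + \left(-18 - -1802\right) 143} = \sqrt{\frac{1}{280} \left(-450\right) + \left(-18 + 1802\right) 143} = \sqrt{- \frac{45}{28} + 1784 \cdot 143} = \sqrt{- \frac{45}{28} + 255112} = \sqrt{\frac{7143091}{28}} = \frac{\sqrt{50001637}}{14}$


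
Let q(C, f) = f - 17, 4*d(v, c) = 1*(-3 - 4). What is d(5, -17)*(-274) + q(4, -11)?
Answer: 903/2 ≈ 451.50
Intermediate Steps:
d(v, c) = -7/4 (d(v, c) = (1*(-3 - 4))/4 = (1*(-7))/4 = (¼)*(-7) = -7/4)
q(C, f) = -17 + f
d(5, -17)*(-274) + q(4, -11) = -7/4*(-274) + (-17 - 11) = 959/2 - 28 = 903/2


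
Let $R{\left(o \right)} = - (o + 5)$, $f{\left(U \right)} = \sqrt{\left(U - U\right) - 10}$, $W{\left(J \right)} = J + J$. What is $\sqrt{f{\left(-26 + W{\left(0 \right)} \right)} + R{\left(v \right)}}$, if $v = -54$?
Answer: $\sqrt{49 + i \sqrt{10}} \approx 7.0036 + 0.22576 i$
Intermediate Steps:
$W{\left(J \right)} = 2 J$
$f{\left(U \right)} = i \sqrt{10}$ ($f{\left(U \right)} = \sqrt{0 - 10} = \sqrt{-10} = i \sqrt{10}$)
$R{\left(o \right)} = -5 - o$ ($R{\left(o \right)} = - (5 + o) = -5 - o$)
$\sqrt{f{\left(-26 + W{\left(0 \right)} \right)} + R{\left(v \right)}} = \sqrt{i \sqrt{10} - -49} = \sqrt{i \sqrt{10} + \left(-5 + 54\right)} = \sqrt{i \sqrt{10} + 49} = \sqrt{49 + i \sqrt{10}}$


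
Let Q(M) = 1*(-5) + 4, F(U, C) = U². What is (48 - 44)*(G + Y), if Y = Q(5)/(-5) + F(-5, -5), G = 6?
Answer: 624/5 ≈ 124.80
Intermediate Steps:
Q(M) = -1 (Q(M) = -5 + 4 = -1)
Y = 126/5 (Y = -1/(-5) + (-5)² = -⅕*(-1) + 25 = ⅕ + 25 = 126/5 ≈ 25.200)
(48 - 44)*(G + Y) = (48 - 44)*(6 + 126/5) = 4*(156/5) = 624/5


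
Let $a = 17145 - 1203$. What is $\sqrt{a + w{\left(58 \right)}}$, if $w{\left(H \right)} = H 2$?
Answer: $\sqrt{16058} \approx 126.72$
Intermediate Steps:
$a = 15942$
$w{\left(H \right)} = 2 H$
$\sqrt{a + w{\left(58 \right)}} = \sqrt{15942 + 2 \cdot 58} = \sqrt{15942 + 116} = \sqrt{16058}$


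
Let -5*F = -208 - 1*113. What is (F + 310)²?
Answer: 3500641/25 ≈ 1.4003e+5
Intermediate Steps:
F = 321/5 (F = -(-208 - 1*113)/5 = -(-208 - 113)/5 = -⅕*(-321) = 321/5 ≈ 64.200)
(F + 310)² = (321/5 + 310)² = (1871/5)² = 3500641/25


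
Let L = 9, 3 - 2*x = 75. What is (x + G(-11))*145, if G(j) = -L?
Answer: -6525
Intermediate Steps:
x = -36 (x = 3/2 - 1/2*75 = 3/2 - 75/2 = -36)
G(j) = -9 (G(j) = -1*9 = -9)
(x + G(-11))*145 = (-36 - 9)*145 = -45*145 = -6525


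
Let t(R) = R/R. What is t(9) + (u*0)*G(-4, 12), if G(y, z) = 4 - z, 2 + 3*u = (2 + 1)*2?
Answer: 1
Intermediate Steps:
u = 4/3 (u = -2/3 + ((2 + 1)*2)/3 = -2/3 + (3*2)/3 = -2/3 + (1/3)*6 = -2/3 + 2 = 4/3 ≈ 1.3333)
t(R) = 1
t(9) + (u*0)*G(-4, 12) = 1 + ((4/3)*0)*(4 - 1*12) = 1 + 0*(4 - 12) = 1 + 0*(-8) = 1 + 0 = 1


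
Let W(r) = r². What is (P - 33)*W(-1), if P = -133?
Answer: -166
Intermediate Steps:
(P - 33)*W(-1) = (-133 - 33)*(-1)² = -166*1 = -166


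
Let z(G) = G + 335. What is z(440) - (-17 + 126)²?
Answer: -11106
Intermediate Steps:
z(G) = 335 + G
z(440) - (-17 + 126)² = (335 + 440) - (-17 + 126)² = 775 - 1*109² = 775 - 1*11881 = 775 - 11881 = -11106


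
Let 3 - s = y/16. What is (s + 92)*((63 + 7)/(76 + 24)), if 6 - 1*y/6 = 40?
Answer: 3017/40 ≈ 75.425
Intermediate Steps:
y = -204 (y = 36 - 6*40 = 36 - 240 = -204)
s = 63/4 (s = 3 - (-204)/16 = 3 - 1*(-51/4) = 3 + 51/4 = 63/4 ≈ 15.750)
(s + 92)*((63 + 7)/(76 + 24)) = (63/4 + 92)*((63 + 7)/(76 + 24)) = 431*(70/100)/4 = 431*(70*(1/100))/4 = (431/4)*(7/10) = 3017/40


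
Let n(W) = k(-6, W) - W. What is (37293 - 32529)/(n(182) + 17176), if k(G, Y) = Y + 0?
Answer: 1191/4294 ≈ 0.27736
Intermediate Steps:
k(G, Y) = Y
n(W) = 0 (n(W) = W - W = 0)
(37293 - 32529)/(n(182) + 17176) = (37293 - 32529)/(0 + 17176) = 4764/17176 = 4764*(1/17176) = 1191/4294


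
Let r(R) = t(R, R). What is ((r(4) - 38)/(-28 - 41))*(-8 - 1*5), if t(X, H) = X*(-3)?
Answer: -650/69 ≈ -9.4203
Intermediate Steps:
t(X, H) = -3*X
r(R) = -3*R
((r(4) - 38)/(-28 - 41))*(-8 - 1*5) = ((-3*4 - 38)/(-28 - 41))*(-8 - 1*5) = ((-12 - 38)/(-69))*(-8 - 5) = -50*(-1/69)*(-13) = (50/69)*(-13) = -650/69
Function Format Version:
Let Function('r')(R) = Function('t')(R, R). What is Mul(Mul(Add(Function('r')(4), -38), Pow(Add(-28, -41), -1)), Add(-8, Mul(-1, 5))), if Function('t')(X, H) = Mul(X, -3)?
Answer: Rational(-650, 69) ≈ -9.4203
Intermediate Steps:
Function('t')(X, H) = Mul(-3, X)
Function('r')(R) = Mul(-3, R)
Mul(Mul(Add(Function('r')(4), -38), Pow(Add(-28, -41), -1)), Add(-8, Mul(-1, 5))) = Mul(Mul(Add(Mul(-3, 4), -38), Pow(Add(-28, -41), -1)), Add(-8, Mul(-1, 5))) = Mul(Mul(Add(-12, -38), Pow(-69, -1)), Add(-8, -5)) = Mul(Mul(-50, Rational(-1, 69)), -13) = Mul(Rational(50, 69), -13) = Rational(-650, 69)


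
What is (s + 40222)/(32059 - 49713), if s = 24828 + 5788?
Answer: -35419/8827 ≈ -4.0126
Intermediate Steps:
s = 30616
(s + 40222)/(32059 - 49713) = (30616 + 40222)/(32059 - 49713) = 70838/(-17654) = 70838*(-1/17654) = -35419/8827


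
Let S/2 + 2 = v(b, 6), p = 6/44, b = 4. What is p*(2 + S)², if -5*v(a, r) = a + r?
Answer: 54/11 ≈ 4.9091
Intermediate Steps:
p = 3/22 (p = 6*(1/44) = 3/22 ≈ 0.13636)
v(a, r) = -a/5 - r/5 (v(a, r) = -(a + r)/5 = -a/5 - r/5)
S = -8 (S = -4 + 2*(-⅕*4 - ⅕*6) = -4 + 2*(-⅘ - 6/5) = -4 + 2*(-2) = -4 - 4 = -8)
p*(2 + S)² = 3*(2 - 8)²/22 = (3/22)*(-6)² = (3/22)*36 = 54/11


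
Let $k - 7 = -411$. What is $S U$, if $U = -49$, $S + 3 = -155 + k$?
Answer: $27538$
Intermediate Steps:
$k = -404$ ($k = 7 - 411 = -404$)
$S = -562$ ($S = -3 - 559 = -562$)
$S U = \left(-562\right) \left(-49\right) = 27538$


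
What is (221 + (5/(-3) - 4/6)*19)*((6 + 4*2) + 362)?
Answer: 199280/3 ≈ 66427.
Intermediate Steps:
(221 + (5/(-3) - 4/6)*19)*((6 + 4*2) + 362) = (221 + (5*(-1/3) - 4*1/6)*19)*((6 + 8) + 362) = (221 + (-5/3 - 2/3)*19)*(14 + 362) = (221 - 7/3*19)*376 = (221 - 133/3)*376 = (530/3)*376 = 199280/3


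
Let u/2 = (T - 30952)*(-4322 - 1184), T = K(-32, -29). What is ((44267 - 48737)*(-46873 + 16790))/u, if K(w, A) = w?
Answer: 22411835/56865968 ≈ 0.39412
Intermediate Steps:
T = -32
u = 341195808 (u = 2*((-32 - 30952)*(-4322 - 1184)) = 2*(-30984*(-5506)) = 2*170597904 = 341195808)
((44267 - 48737)*(-46873 + 16790))/u = ((44267 - 48737)*(-46873 + 16790))/341195808 = -4470*(-30083)*(1/341195808) = 134471010*(1/341195808) = 22411835/56865968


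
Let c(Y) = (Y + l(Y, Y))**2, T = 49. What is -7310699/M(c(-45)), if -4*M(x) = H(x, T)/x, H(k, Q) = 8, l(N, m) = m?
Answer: 29608330950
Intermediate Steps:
c(Y) = 4*Y**2 (c(Y) = (Y + Y)**2 = (2*Y)**2 = 4*Y**2)
M(x) = -2/x
-7310699/M(c(-45)) = -7310699/((-2/(4*(-45)**2))) = -7310699/((-2/(4*2025))) = -7310699/((-2/8100)) = -7310699/((-2*1/8100)) = -7310699/(-1/4050) = -7310699*(-4050) = 29608330950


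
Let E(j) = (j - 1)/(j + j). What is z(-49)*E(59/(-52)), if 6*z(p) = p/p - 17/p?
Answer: 1221/5782 ≈ 0.21117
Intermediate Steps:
z(p) = ⅙ - 17/(6*p) (z(p) = (p/p - 17/p)/6 = (1 - 17/p)/6 = ⅙ - 17/(6*p))
E(j) = (-1 + j)/(2*j) (E(j) = (-1 + j)/((2*j)) = (-1 + j)*(1/(2*j)) = (-1 + j)/(2*j))
z(-49)*E(59/(-52)) = ((⅙)*(-17 - 49)/(-49))*((-1 + 59/(-52))/(2*((59/(-52))))) = ((⅙)*(-1/49)*(-66))*((-1 + 59*(-1/52))/(2*((59*(-1/52))))) = 11*((-1 - 59/52)/(2*(-59/52)))/49 = 11*((½)*(-52/59)*(-111/52))/49 = (11/49)*(111/118) = 1221/5782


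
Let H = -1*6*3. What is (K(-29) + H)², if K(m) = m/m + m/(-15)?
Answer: 51076/225 ≈ 227.00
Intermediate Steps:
K(m) = 1 - m/15 (K(m) = 1 + m*(-1/15) = 1 - m/15)
H = -18 (H = -6*3 = -18)
(K(-29) + H)² = ((1 - 1/15*(-29)) - 18)² = ((1 + 29/15) - 18)² = (44/15 - 18)² = (-226/15)² = 51076/225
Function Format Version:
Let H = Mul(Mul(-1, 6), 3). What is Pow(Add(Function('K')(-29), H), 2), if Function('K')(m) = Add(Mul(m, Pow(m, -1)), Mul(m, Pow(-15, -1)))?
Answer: Rational(51076, 225) ≈ 227.00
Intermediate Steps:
Function('K')(m) = Add(1, Mul(Rational(-1, 15), m)) (Function('K')(m) = Add(1, Mul(m, Rational(-1, 15))) = Add(1, Mul(Rational(-1, 15), m)))
H = -18 (H = Mul(-6, 3) = -18)
Pow(Add(Function('K')(-29), H), 2) = Pow(Add(Add(1, Mul(Rational(-1, 15), -29)), -18), 2) = Pow(Add(Add(1, Rational(29, 15)), -18), 2) = Pow(Add(Rational(44, 15), -18), 2) = Pow(Rational(-226, 15), 2) = Rational(51076, 225)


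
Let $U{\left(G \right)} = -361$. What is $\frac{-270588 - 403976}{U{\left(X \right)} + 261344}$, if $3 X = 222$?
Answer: $- \frac{674564}{260983} \approx -2.5847$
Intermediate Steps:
$X = 74$ ($X = \frac{1}{3} \cdot 222 = 74$)
$\frac{-270588 - 403976}{U{\left(X \right)} + 261344} = \frac{-270588 - 403976}{-361 + 261344} = - \frac{674564}{260983}$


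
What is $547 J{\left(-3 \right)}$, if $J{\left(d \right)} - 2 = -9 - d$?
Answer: $-2188$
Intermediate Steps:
$J{\left(d \right)} = -7 - d$ ($J{\left(d \right)} = 2 - \left(9 + d\right) = -7 - d$)
$547 J{\left(-3 \right)} = 547 \left(-7 - -3\right) = 547 \left(-7 + 3\right) = 547 \left(-4\right) = -2188$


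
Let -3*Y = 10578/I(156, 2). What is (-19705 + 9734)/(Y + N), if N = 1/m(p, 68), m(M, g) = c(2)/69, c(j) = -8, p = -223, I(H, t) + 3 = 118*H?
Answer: 1468130040/1298153 ≈ 1130.9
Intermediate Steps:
I(H, t) = -3 + 118*H
Y = -3526/18405 (Y = -3526/(-3 + 118*156) = -3526/(-3 + 18408) = -3526/18405 ≈ -0.19158)
m(M, g) = -8/69
N = -69/8 (N = 1/(-8/69) = -69/8 ≈ -8.6250)
(-19705 + 9734)/(Y + N) = (-19705 + 9734)/(-3526/18405 - 69/8) = -9971/(-1298153/147240) = -9971*(-147240/1298153) = 1468130040/1298153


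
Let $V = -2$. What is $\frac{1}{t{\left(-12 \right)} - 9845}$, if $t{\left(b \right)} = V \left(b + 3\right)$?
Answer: $- \frac{1}{9827} \approx -0.00010176$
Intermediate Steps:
$t{\left(b \right)} = -6 - 2 b$ ($t{\left(b \right)} = - 2 \left(b + 3\right) = - 2 \left(3 + b\right) = -6 - 2 b$)
$\frac{1}{t{\left(-12 \right)} - 9845} = \frac{1}{\left(-6 - -24\right) - 9845} = \frac{1}{\left(-6 + 24\right) - 9845} = \frac{1}{18 - 9845} = \frac{1}{-9827} = - \frac{1}{9827}$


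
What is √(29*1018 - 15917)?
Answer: √13605 ≈ 116.64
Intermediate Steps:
√(29*1018 - 15917) = √(29522 - 15917) = √13605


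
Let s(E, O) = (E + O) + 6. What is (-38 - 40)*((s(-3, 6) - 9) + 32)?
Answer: -2496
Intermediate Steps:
s(E, O) = 6 + E + O
(-38 - 40)*((s(-3, 6) - 9) + 32) = (-38 - 40)*(((6 - 3 + 6) - 9) + 32) = -78*((9 - 1*9) + 32) = -78*((9 - 9) + 32) = -78*(0 + 32) = -78*32 = -2496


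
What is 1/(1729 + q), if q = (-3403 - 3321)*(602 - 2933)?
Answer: 1/15675373 ≈ 6.3794e-8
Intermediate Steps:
q = 15673644 (q = -6724*(-2331) = 15673644)
1/(1729 + q) = 1/(1729 + 15673644) = 1/15675373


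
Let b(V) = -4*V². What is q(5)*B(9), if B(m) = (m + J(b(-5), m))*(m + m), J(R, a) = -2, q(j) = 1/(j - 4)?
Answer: 126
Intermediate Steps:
q(j) = 1/(-4 + j)
B(m) = 2*m*(-2 + m) (B(m) = (m - 2)*(m + m) = (-2 + m)*(2*m) = 2*m*(-2 + m))
q(5)*B(9) = (2*9*(-2 + 9))/(-4 + 5) = (2*9*7)/1 = 1*126 = 126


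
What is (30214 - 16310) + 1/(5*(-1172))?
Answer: 81477439/5860 ≈ 13904.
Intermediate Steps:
(30214 - 16310) + 1/(5*(-1172)) = 13904 + 1/(-5860) = 13904 - 1/5860 = 81477439/5860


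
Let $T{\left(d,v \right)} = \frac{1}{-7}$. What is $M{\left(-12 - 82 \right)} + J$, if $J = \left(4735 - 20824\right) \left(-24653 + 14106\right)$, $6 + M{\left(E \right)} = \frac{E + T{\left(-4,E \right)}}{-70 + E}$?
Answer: $\frac{194804897855}{1148} \approx 1.6969 \cdot 10^{8}$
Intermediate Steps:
$T{\left(d,v \right)} = - \frac{1}{7}$
$M{\left(E \right)} = -6 + \frac{- \frac{1}{7} + E}{-70 + E}$ ($M{\left(E \right)} = -6 + \frac{E - \frac{1}{7}}{-70 + E} = -6 + \frac{- \frac{1}{7} + E}{-70 + E}$)
$J = 169690683$ ($J = \left(-16089\right) \left(-10547\right) = 169690683$)
$M{\left(-12 - 82 \right)} + J = \frac{2939 - 35 \left(-12 - 82\right)}{7 \left(-70 - 94\right)} + 169690683 = \frac{2939 - -3290}{7 \left(-70 - 94\right)} + 169690683 = \frac{2939 + 3290}{7 \left(-164\right)} + 169690683 = \frac{1}{7} \left(- \frac{1}{164}\right) 6229 + 169690683 = - \frac{6229}{1148} + 169690683 = \frac{194804897855}{1148}$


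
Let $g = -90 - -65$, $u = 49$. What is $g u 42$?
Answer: $-51450$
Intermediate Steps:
$g = -25$ ($g = -90 + 65 = -25$)
$g u 42 = \left(-25\right) 49 \cdot 42 = \left(-1225\right) 42 = -51450$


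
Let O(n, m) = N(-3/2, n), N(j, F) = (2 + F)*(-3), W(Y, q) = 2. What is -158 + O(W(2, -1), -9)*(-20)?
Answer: 82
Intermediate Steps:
N(j, F) = -6 - 3*F
O(n, m) = -6 - 3*n
-158 + O(W(2, -1), -9)*(-20) = -158 + (-6 - 3*2)*(-20) = -158 + (-6 - 6)*(-20) = -158 - 12*(-20) = -158 + 240 = 82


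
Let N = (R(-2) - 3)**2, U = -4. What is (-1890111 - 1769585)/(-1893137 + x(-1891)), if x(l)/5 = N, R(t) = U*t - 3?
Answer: 3659696/1893117 ≈ 1.9332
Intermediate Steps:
R(t) = -3 - 4*t (R(t) = -4*t - 3 = -3 - 4*t)
N = 4 (N = ((-3 - 4*(-2)) - 3)**2 = ((-3 + 8) - 3)**2 = (5 - 3)**2 = 2**2 = 4)
x(l) = 20 (x(l) = 5*4 = 20)
(-1890111 - 1769585)/(-1893137 + x(-1891)) = (-1890111 - 1769585)/(-1893137 + 20) = -3659696/(-1893117) = -3659696*(-1/1893117) = 3659696/1893117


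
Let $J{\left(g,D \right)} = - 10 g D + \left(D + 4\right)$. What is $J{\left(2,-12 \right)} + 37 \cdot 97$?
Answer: $3821$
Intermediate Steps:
$J{\left(g,D \right)} = 4 + D - 10 D g$ ($J{\left(g,D \right)} = - 10 D g + \left(4 + D\right) = 4 + D - 10 D g$)
$J{\left(2,-12 \right)} + 37 \cdot 97 = \left(4 - 12 - \left(-120\right) 2\right) + 37 \cdot 97 = \left(4 - 12 + 240\right) + 3589 = 232 + 3589 = 3821$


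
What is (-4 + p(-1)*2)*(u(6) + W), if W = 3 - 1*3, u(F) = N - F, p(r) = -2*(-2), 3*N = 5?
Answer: -52/3 ≈ -17.333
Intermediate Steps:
N = 5/3 (N = (⅓)*5 = 5/3 ≈ 1.6667)
p(r) = 4
u(F) = 5/3 - F
W = 0 (W = 3 - 3 = 0)
(-4 + p(-1)*2)*(u(6) + W) = (-4 + 4*2)*((5/3 - 1*6) + 0) = (-4 + 8)*((5/3 - 6) + 0) = 4*(-13/3 + 0) = 4*(-13/3) = -52/3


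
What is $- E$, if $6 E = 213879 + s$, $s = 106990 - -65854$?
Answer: $- \frac{386723}{6} \approx -64454.0$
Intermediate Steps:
$s = 172844$ ($s = 106990 + 65854 = 172844$)
$E = \frac{386723}{6}$ ($E = \frac{213879 + 172844}{6} = \frac{1}{6} \cdot 386723 = \frac{386723}{6} \approx 64454.0$)
$- E = \left(-1\right) \frac{386723}{6} = - \frac{386723}{6}$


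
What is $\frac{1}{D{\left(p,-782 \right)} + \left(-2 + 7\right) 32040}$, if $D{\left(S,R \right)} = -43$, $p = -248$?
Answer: $\frac{1}{160157} \approx 6.2439 \cdot 10^{-6}$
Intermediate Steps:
$\frac{1}{D{\left(p,-782 \right)} + \left(-2 + 7\right) 32040} = \frac{1}{-43 + \left(-2 + 7\right) 32040} = \frac{1}{-43 + 5 \cdot 32040} = \frac{1}{-43 + 160200} = \frac{1}{160157}$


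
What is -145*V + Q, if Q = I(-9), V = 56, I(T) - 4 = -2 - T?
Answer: -8109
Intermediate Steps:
I(T) = 2 - T (I(T) = 4 + (-2 - T) = 2 - T)
Q = 11 (Q = 2 - 1*(-9) = 2 + 9 = 11)
-145*V + Q = -145*56 + 11 = -8120 + 11 = -8109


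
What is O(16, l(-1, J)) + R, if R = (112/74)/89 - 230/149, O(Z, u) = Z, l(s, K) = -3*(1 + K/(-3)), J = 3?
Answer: 7101466/490657 ≈ 14.473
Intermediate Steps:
l(s, K) = -3 + K (l(s, K) = -3*(1 + K*(-1/3)) = -3*(1 - K/3) = -3 + K)
R = -749046/490657 (R = (112*(1/74))*(1/89) - 230*1/149 = (56/37)*(1/89) - 230/149 = 56/3293 - 230/149 = -749046/490657 ≈ -1.5266)
O(16, l(-1, J)) + R = 16 - 749046/490657 = 7101466/490657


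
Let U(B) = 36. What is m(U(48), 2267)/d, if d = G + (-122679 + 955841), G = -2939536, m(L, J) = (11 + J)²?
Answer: -2594642/1053187 ≈ -2.4636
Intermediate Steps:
d = -2106374 (d = -2939536 + (-122679 + 955841) = -2939536 + 833162 = -2106374)
m(U(48), 2267)/d = (11 + 2267)²/(-2106374) = 2278²*(-1/2106374) = 5189284*(-1/2106374) = -2594642/1053187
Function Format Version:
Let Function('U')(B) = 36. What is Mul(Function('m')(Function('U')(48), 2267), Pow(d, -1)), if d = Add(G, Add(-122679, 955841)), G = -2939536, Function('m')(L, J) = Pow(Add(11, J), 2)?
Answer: Rational(-2594642, 1053187) ≈ -2.4636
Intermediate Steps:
d = -2106374 (d = Add(-2939536, Add(-122679, 955841)) = Add(-2939536, 833162) = -2106374)
Mul(Function('m')(Function('U')(48), 2267), Pow(d, -1)) = Mul(Pow(Add(11, 2267), 2), Pow(-2106374, -1)) = Mul(Pow(2278, 2), Rational(-1, 2106374)) = Mul(5189284, Rational(-1, 2106374)) = Rational(-2594642, 1053187)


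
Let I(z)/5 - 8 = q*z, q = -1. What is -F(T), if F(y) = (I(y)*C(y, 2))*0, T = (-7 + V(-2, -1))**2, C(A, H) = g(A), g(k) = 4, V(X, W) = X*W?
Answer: 0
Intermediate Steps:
V(X, W) = W*X
C(A, H) = 4
I(z) = 40 - 5*z (I(z) = 40 + 5*(-z) = 40 - 5*z)
T = 25 (T = (-7 - 1*(-2))**2 = (-7 + 2)**2 = (-5)**2 = 25)
F(y) = 0 (F(y) = ((40 - 5*y)*4)*0 = (160 - 20*y)*0 = 0)
-F(T) = -1*0 = 0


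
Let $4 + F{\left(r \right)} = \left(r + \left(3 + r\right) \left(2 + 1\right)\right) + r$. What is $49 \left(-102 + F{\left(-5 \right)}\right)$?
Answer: $-5978$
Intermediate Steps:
$F{\left(r \right)} = 5 + 5 r$ ($F{\left(r \right)} = -4 + \left(\left(r + \left(3 + r\right) \left(2 + 1\right)\right) + r\right) = -4 + \left(\left(r + \left(3 + r\right) 3\right) + r\right) = -4 + \left(\left(r + \left(9 + 3 r\right)\right) + r\right) = -4 + \left(\left(9 + 4 r\right) + r\right) = -4 + \left(9 + 5 r\right) = 5 + 5 r$)
$49 \left(-102 + F{\left(-5 \right)}\right) = 49 \left(-102 + \left(5 + 5 \left(-5\right)\right)\right) = 49 \left(-102 + \left(5 - 25\right)\right) = 49 \left(-102 - 20\right) = 49 \left(-122\right) = -5978$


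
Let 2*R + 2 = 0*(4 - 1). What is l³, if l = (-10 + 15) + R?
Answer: 64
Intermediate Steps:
R = -1 (R = -1 + (0*(4 - 1))/2 = -1 + (0*3)/2 = -1 + (½)*0 = -1 + 0 = -1)
l = 4 (l = (-10 + 15) - 1 = 5 - 1 = 4)
l³ = 4³ = 64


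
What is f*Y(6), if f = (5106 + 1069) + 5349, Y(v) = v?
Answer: 69144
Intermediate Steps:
f = 11524 (f = 6175 + 5349 = 11524)
f*Y(6) = 11524*6 = 69144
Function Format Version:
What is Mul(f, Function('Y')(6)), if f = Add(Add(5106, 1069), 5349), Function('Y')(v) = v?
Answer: 69144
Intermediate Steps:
f = 11524 (f = Add(6175, 5349) = 11524)
Mul(f, Function('Y')(6)) = Mul(11524, 6) = 69144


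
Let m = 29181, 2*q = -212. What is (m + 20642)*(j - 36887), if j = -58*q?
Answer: -1531509197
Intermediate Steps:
q = -106 (q = (1/2)*(-212) = -106)
j = 6148 (j = -58*(-106) = 6148)
(m + 20642)*(j - 36887) = (29181 + 20642)*(6148 - 36887) = 49823*(-30739) = -1531509197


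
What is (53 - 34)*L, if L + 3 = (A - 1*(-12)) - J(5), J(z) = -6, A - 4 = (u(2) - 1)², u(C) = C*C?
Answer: 532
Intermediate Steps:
u(C) = C²
A = 13 (A = 4 + (2² - 1)² = 4 + (4 - 1)² = 4 + 3² = 4 + 9 = 13)
L = 28 (L = -3 + ((13 - 1*(-12)) - 1*(-6)) = -3 + ((13 + 12) + 6) = -3 + (25 + 6) = -3 + 31 = 28)
(53 - 34)*L = (53 - 34)*28 = 19*28 = 532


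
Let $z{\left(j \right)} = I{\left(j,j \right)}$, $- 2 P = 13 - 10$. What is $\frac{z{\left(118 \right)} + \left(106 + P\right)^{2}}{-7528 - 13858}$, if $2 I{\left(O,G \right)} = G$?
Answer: $- \frac{43917}{85544} \approx -0.51338$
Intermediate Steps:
$I{\left(O,G \right)} = \frac{G}{2}$
$P = - \frac{3}{2}$ ($P = - \frac{13 - 10}{2} = \left(- \frac{1}{2}\right) 3 = - \frac{3}{2} \approx -1.5$)
$z{\left(j \right)} = \frac{j}{2}$
$\frac{z{\left(118 \right)} + \left(106 + P\right)^{2}}{-7528 - 13858} = \frac{\frac{1}{2} \cdot 118 + \left(106 - \frac{3}{2}\right)^{2}}{-7528 - 13858} = \frac{59 + \left(\frac{209}{2}\right)^{2}}{-21386} = \left(59 + \frac{43681}{4}\right) \left(- \frac{1}{21386}\right) = \frac{43917}{4} \left(- \frac{1}{21386}\right) = - \frac{43917}{85544}$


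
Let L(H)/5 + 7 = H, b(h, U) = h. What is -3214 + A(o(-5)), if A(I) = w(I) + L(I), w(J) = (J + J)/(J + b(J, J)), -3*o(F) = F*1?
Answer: -9719/3 ≈ -3239.7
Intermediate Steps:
o(F) = -F/3
L(H) = -35 + 5*H
w(J) = 1 (w(J) = (J + J)/(J + J) = (2*J)/((2*J)) = (2*J)*(1/(2*J)) = 1)
A(I) = -34 + 5*I (A(I) = 1 + (-35 + 5*I) = -34 + 5*I)
-3214 + A(o(-5)) = -3214 + (-34 + 5*(-⅓*(-5))) = -3214 + (-34 + 5*(5/3)) = -3214 + (-34 + 25/3) = -3214 - 77/3 = -9719/3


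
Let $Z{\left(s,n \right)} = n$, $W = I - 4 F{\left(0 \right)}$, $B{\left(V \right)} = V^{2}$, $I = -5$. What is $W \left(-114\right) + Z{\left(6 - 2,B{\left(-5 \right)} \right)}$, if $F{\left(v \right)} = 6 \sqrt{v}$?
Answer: $595$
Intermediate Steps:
$W = -5$ ($W = -5 - 4 \cdot 6 \sqrt{0} = -5 - 4 \cdot 6 \cdot 0 = -5 - 0 = -5 + 0 = -5$)
$W \left(-114\right) + Z{\left(6 - 2,B{\left(-5 \right)} \right)} = \left(-5\right) \left(-114\right) + \left(-5\right)^{2} = 570 + 25 = 595$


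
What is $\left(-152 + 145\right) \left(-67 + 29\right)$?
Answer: $266$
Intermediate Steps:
$\left(-152 + 145\right) \left(-67 + 29\right) = \left(-7\right) \left(-38\right) = 266$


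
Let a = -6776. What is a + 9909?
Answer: 3133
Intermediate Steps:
a + 9909 = -6776 + 9909 = 3133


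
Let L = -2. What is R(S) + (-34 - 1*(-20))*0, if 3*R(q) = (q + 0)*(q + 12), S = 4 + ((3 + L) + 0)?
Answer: 85/3 ≈ 28.333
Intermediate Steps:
S = 5 (S = 4 + ((3 - 2) + 0) = 4 + (1 + 0) = 4 + 1 = 5)
R(q) = q*(12 + q)/3 (R(q) = ((q + 0)*(q + 12))/3 = (q*(12 + q))/3 = q*(12 + q)/3)
R(S) + (-34 - 1*(-20))*0 = (⅓)*5*(12 + 5) + (-34 - 1*(-20))*0 = (⅓)*5*17 + (-34 + 20)*0 = 85/3 - 14*0 = 85/3 + 0 = 85/3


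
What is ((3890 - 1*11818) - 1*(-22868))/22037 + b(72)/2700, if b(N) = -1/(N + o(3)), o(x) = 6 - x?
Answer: 3025327963/4462492500 ≈ 0.67795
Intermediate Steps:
b(N) = -1/(3 + N) (b(N) = -1/(N + (6 - 1*3)) = -1/(N + (6 - 3)) = -1/(N + 3) = -1/(3 + N))
((3890 - 1*11818) - 1*(-22868))/22037 + b(72)/2700 = ((3890 - 1*11818) - 1*(-22868))/22037 - 1/(3 + 72)/2700 = ((3890 - 11818) + 22868)*(1/22037) - 1/75*(1/2700) = (-7928 + 22868)*(1/22037) - 1*1/75*(1/2700) = 14940*(1/22037) - 1/75*1/2700 = 14940/22037 - 1/202500 = 3025327963/4462492500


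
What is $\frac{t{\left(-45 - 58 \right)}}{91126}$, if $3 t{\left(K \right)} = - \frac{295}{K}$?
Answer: $\frac{295}{28157934} \approx 1.0477 \cdot 10^{-5}$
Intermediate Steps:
$t{\left(K \right)} = - \frac{295}{3 K}$ ($t{\left(K \right)} = \frac{\left(-295\right) \frac{1}{K}}{3} = - \frac{295}{3 K}$)
$\frac{t{\left(-45 - 58 \right)}}{91126} = \frac{\left(- \frac{295}{3}\right) \frac{1}{-45 - 58}}{91126} = - \frac{295}{3 \left(-45 - 58\right)} \frac{1}{91126} = - \frac{295}{3 \left(-103\right)} \frac{1}{91126} = \left(- \frac{295}{3}\right) \left(- \frac{1}{103}\right) \frac{1}{91126} = \frac{295}{309} \cdot \frac{1}{91126} = \frac{295}{28157934}$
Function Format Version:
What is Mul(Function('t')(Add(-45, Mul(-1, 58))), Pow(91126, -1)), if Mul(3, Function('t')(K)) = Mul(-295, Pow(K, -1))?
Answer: Rational(295, 28157934) ≈ 1.0477e-5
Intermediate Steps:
Function('t')(K) = Mul(Rational(-295, 3), Pow(K, -1)) (Function('t')(K) = Mul(Rational(1, 3), Mul(-295, Pow(K, -1))) = Mul(Rational(-295, 3), Pow(K, -1)))
Mul(Function('t')(Add(-45, Mul(-1, 58))), Pow(91126, -1)) = Mul(Mul(Rational(-295, 3), Pow(Add(-45, Mul(-1, 58)), -1)), Pow(91126, -1)) = Mul(Mul(Rational(-295, 3), Pow(Add(-45, -58), -1)), Rational(1, 91126)) = Mul(Mul(Rational(-295, 3), Pow(-103, -1)), Rational(1, 91126)) = Mul(Mul(Rational(-295, 3), Rational(-1, 103)), Rational(1, 91126)) = Mul(Rational(295, 309), Rational(1, 91126)) = Rational(295, 28157934)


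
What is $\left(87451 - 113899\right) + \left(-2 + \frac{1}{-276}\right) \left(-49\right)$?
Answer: $- \frac{7272551}{276} \approx -26350.0$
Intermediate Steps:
$\left(87451 - 113899\right) + \left(-2 + \frac{1}{-276}\right) \left(-49\right) = -26448 + \left(-2 - \frac{1}{276}\right) \left(-49\right) = -26448 - - \frac{27097}{276} = -26448 + \frac{27097}{276} = - \frac{7272551}{276}$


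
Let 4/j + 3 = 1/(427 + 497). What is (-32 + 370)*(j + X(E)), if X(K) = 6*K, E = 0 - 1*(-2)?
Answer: 9989928/2771 ≈ 3605.2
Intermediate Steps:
E = 2 (E = 0 + 2 = 2)
j = -3696/2771 (j = 4/(-3 + 1/(427 + 497)) = 4/(-3 + 1/924) = 4/(-2771/924) = 4*(-924/2771) = -3696/2771 ≈ -1.3338)
(-32 + 370)*(j + X(E)) = (-32 + 370)*(-3696/2771 + 6*2) = 338*(-3696/2771 + 12) = 338*(29556/2771) = 9989928/2771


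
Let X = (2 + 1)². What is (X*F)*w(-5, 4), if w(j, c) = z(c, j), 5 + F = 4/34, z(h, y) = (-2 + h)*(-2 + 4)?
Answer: -2988/17 ≈ -175.76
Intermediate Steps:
z(h, y) = -4 + 2*h (z(h, y) = (-2 + h)*2 = -4 + 2*h)
X = 9 (X = 3² = 9)
F = -83/17 (F = -5 + 4/34 = -5 + 4*(1/34) = -5 + 2/17 = -83/17 ≈ -4.8824)
w(j, c) = -4 + 2*c
(X*F)*w(-5, 4) = (9*(-83/17))*(-4 + 2*4) = -747*(-4 + 8)/17 = -747/17*4 = -2988/17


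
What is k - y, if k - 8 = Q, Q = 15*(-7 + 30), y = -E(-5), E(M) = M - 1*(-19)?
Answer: 367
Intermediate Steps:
E(M) = 19 + M (E(M) = M + 19 = 19 + M)
y = -14 (y = -(19 - 5) = -1*14 = -14)
Q = 345 (Q = 15*23 = 345)
k = 353 (k = 8 + 345 = 353)
k - y = 353 - 1*(-14) = 353 + 14 = 367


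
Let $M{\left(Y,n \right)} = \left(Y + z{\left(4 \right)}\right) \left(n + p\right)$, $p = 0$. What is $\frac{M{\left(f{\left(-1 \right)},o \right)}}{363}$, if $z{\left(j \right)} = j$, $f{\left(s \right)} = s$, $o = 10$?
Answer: $\frac{10}{121} \approx 0.082645$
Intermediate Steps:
$M{\left(Y,n \right)} = n \left(4 + Y\right)$ ($M{\left(Y,n \right)} = \left(Y + 4\right) \left(n + 0\right) = \left(4 + Y\right) n = n \left(4 + Y\right)$)
$\frac{M{\left(f{\left(-1 \right)},o \right)}}{363} = \frac{10 \left(4 - 1\right)}{363} = 10 \cdot 3 \cdot \frac{1}{363} = 30 \cdot \frac{1}{363} = \frac{10}{121}$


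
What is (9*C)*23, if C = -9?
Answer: -1863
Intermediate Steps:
(9*C)*23 = (9*(-9))*23 = -81*23 = -1863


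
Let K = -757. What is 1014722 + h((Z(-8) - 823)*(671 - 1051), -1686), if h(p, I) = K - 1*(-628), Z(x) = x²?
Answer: 1014593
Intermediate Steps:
h(p, I) = -129 (h(p, I) = -757 - 1*(-628) = -757 + 628 = -129)
1014722 + h((Z(-8) - 823)*(671 - 1051), -1686) = 1014722 - 129 = 1014593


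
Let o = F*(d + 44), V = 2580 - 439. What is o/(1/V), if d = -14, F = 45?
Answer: 2890350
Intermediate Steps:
V = 2141
o = 1350 (o = 45*(-14 + 44) = 45*30 = 1350)
o/(1/V) = 1350/(1/2141) = 1350*2141 = 2890350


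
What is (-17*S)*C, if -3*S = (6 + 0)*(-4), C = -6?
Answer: 816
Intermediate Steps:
S = 8 (S = -(6 + 0)*(-4)/3 = -2*(-4) = -1/3*(-24) = 8)
(-17*S)*C = -17*8*(-6) = -136*(-6) = 816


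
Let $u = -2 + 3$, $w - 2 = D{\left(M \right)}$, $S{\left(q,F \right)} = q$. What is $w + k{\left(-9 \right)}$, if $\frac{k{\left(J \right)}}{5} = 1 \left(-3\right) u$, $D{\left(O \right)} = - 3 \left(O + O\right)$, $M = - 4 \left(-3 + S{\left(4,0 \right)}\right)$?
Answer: $11$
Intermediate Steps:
$M = -4$ ($M = - 4 \left(-3 + 4\right) = \left(-4\right) 1 = -4$)
$D{\left(O \right)} = - 6 O$ ($D{\left(O \right)} = - 3 \cdot 2 O = - 6 O$)
$w = 26$ ($w = 2 - -24 = 2 + 24 = 26$)
$u = 1$
$k{\left(J \right)} = -15$ ($k{\left(J \right)} = 5 \cdot 1 \left(-3\right) 1 = 5 \left(\left(-3\right) 1\right) = 5 \left(-3\right) = -15$)
$w + k{\left(-9 \right)} = 26 - 15 = 11$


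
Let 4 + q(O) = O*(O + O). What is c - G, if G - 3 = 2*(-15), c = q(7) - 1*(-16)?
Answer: 137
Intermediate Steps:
q(O) = -4 + 2*O**2 (q(O) = -4 + O*(O + O) = -4 + O*(2*O) = -4 + 2*O**2)
c = 110 (c = (-4 + 2*7**2) - 1*(-16) = (-4 + 2*49) + 16 = (-4 + 98) + 16 = 94 + 16 = 110)
G = -27 (G = 3 + 2*(-15) = 3 - 30 = -27)
c - G = 110 - 1*(-27) = 110 + 27 = 137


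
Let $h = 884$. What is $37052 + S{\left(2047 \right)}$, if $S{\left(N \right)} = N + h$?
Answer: $39983$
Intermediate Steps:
$S{\left(N \right)} = 884 + N$ ($S{\left(N \right)} = N + 884 = 884 + N$)
$37052 + S{\left(2047 \right)} = 37052 + \left(884 + 2047\right) = 37052 + 2931 = 39983$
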